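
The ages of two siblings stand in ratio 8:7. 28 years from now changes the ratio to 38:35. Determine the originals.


Let A = 8k, B = 7k.
(8k + 28) / (7k + 28) = 38/35
Cross-multiply: 35(8k + 28) = 38(7k + 28)
280k + 980 = 266k + 1064
280k - 266k = 1064 - 980
14k = 84
k = 84/14 = 6
A = 8×6 = 48, B = 7×6 = 42
= A = 48, B = 42

A = 48, B = 42


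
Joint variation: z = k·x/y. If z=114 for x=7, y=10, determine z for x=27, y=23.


z = k·x/y
Solve for k using the known point: k = z·y/x = 114×10/7 = 1140/7 ≈ 162.8571
Now evaluate at x=27, y=23:
z = k × 27 / 23 = (1140 × 27) / (7 × 23) = 30780/161
≈ 191.1801

191.1801


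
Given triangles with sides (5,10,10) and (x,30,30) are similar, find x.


Scale factor = 30/10 = 3
Missing side = 5 × 3
= 15.0

15.0


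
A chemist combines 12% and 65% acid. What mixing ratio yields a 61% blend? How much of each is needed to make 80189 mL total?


Let x parts of 12% mix with y parts of 65%.
12x + 65y = 61(x + y)
12x + 65y = 61x + 61y
x(12 - 61) = y(61 - 65)
x/y = (65 - 61)/(61 - 12) = 4/49
Simplify: 4:49
Total parts = 53; one part = 80189/53 = 1513.00 mL
12% solution: 4×1513.00 = 6052.00 mL
65% solution: 49×1513.00 = 74137.00 mL
= ratio 4:49; 6052.00 mL and 74137.00 mL

ratio 4:49; 6052.00 mL and 74137.00 mL


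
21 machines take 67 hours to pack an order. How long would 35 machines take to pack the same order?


Inverse proportion: x × y = constant
k = 21 × 67 = 1407
y₂ = k / 35 = 1407 / 35
= 40.20

40.20


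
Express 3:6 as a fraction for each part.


Total parts = 3 + 6 = 9
First part: 3/9 = 1/3
Second part: 6/9 = 2/3
= 1/3 and 2/3

1/3 and 2/3


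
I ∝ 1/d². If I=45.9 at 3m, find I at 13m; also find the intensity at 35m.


I₁d₁² = I₂d₂²
I at 13m = 45.9 × (3/13)² = 45.9 × 9/169 = 413.1/169 ≈ 2.4444
I at 35m = 45.9 × (3/35)² = 45.9 × 9/1225 = 413.1/1225 ≈ 0.3372
= 2.4444 and 0.3372

2.4444 and 0.3372


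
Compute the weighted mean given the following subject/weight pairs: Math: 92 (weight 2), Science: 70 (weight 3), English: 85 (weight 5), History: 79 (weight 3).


Numerator = 92×2 + 70×3 + 85×5 + 79×3
= 184 + 210 + 425 + 237
= 1056
Total weight = 13
Weighted avg = 1056/13
= 81.23

81.23


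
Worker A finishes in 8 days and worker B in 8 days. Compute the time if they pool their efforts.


Rate of A = 1/8 per day
Rate of B = 1/8 per day
Combined rate = 1/8 + 1/8 = 16/64 = 0.2500 per day
Days = 1 / combined rate = 64/16
= 4.00 days

4.00 days


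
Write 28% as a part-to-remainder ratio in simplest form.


28% means 28 parts out of 100; remainder = 72
Part : remainder = 28:72
GCD = 4
= 7:18

7:18


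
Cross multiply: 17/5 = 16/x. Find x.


Cross multiply: 17 × x = 5 × 16
17x = 80
x = 80 / 17
= 4.71

4.71


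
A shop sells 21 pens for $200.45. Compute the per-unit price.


Unit rate = total / quantity
= 200.45 / 21
= $9.55 per unit

$9.55 per unit


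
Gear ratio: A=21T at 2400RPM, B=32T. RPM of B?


Gear ratio = 21:32 = 21:32
RPM_B = RPM_A × (teeth_A / teeth_B)
= 2400 × (21/32)
= 1575.0 RPM

1575.0 RPM


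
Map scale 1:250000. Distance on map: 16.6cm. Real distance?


Real distance = map distance × scale
= 16.6cm × 250000
= 4150000 cm = 41500.0 m
= 41.500 km

41.500 km


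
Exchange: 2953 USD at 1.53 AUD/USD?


Amount × rate = 2953 × 1.53
= 4518.09 AUD

4518.09 AUD


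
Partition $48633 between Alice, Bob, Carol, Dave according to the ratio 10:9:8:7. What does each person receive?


Total parts = 10 + 9 + 8 + 7 = 34
Alice: 48633 × 10/34 = 14303.82
Bob: 48633 × 9/34 = 12873.44
Carol: 48633 × 8/34 = 11443.06
Dave: 48633 × 7/34 = 10012.68
= Alice: $14303.82, Bob: $12873.44, Carol: $11443.06, Dave: $10012.68

Alice: $14303.82, Bob: $12873.44, Carol: $11443.06, Dave: $10012.68


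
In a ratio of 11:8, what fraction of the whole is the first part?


Total parts = 11 + 8 = 19
First part: 11/19 = 11/19
= 11/19

11/19


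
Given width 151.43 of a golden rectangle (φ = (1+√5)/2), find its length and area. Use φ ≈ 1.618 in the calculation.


φ = (1 + √5) / 2 ≈ 1.618
Length = width × φ = 151.43 × 1.618 = 245.01374
≈ 245.01
Area = width × length = 151.43 × 245.01374 = 37102.4306482 ≈ 37102.43
= Length: 245.01, Area: 37102.43

Length: 245.01, Area: 37102.43


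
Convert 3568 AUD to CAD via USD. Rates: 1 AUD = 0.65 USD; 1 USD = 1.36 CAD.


Step 1: 3568 AUD × 0.65 = 2319.20 USD
Step 2: 2319.20 USD × 1.36 = 3154.11 CAD
Implied rate AUD→CAD = 0.65 × 1.36 = 0.8840
= 3154.11 CAD

3154.11 CAD


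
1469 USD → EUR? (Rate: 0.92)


Amount × rate = 1469 × 0.92
= 1351.48 EUR

1351.48 EUR


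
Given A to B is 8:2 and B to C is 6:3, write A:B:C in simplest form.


Match B: multiply A:B by 6 → 48:12
Multiply B:C by 2 → 12:6
Combined: 48:12:6
GCD = 6
= 8:2:1

8:2:1


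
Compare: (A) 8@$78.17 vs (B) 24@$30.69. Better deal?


Deal A: $78.17/8 = $9.7713/unit
Deal B: $30.69/24 = $1.2788/unit
B is cheaper per unit
= Deal B

Deal B


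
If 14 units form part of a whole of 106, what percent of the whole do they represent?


Percentage = (part / whole) × 100
= (14 / 106) × 100
≈ 13.21%

13.21%


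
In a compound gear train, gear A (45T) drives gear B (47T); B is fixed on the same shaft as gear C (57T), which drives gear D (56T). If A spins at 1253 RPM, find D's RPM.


Stage 1: RPM_B = RPM_A × t_A/t_B = 1253 × 45/47 = 56385/47 ≈ 1199.68
B and C share a shaft → RPM_C = RPM_B
Stage 2: RPM_D = RPM_C × t_C/t_D = RPM_A × (t_A×t_C)/(t_B×t_D)
Overall ratio = (45×57)/(47×56) = 2565/2632
RPM_D = 1253 × 2565/2632 = 3213945/2632
≈ 1221.10 RPM

1221.10 RPM


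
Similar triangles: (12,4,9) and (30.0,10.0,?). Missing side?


Scale factor = 30.0/12 = 2.5
Missing side = 9 × 2.5
= 22.5

22.5


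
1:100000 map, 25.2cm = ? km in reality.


Real distance = map distance × scale
= 25.2cm × 100000
= 2520000 cm = 25200.0 m
= 25.200 km

25.200 km


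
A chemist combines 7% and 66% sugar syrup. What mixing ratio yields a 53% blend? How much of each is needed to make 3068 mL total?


Let x parts of 7% mix with y parts of 66%.
7x + 66y = 53(x + y)
7x + 66y = 53x + 53y
x(7 - 53) = y(53 - 66)
x/y = (66 - 53)/(53 - 7) = 13/46
Simplify: 13:46
Total parts = 59; one part = 3068/59 = 52.00 mL
7% solution: 13×52.00 = 676.00 mL
66% solution: 46×52.00 = 2392.00 mL
= ratio 13:46; 676.00 mL and 2392.00 mL

ratio 13:46; 676.00 mL and 2392.00 mL


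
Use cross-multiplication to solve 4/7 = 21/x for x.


Cross multiply: 4 × x = 7 × 21
4x = 147
x = 147 / 4
= 36.75

36.75


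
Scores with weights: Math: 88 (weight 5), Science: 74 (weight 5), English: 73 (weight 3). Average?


Numerator = 88×5 + 74×5 + 73×3
= 440 + 370 + 219
= 1029
Total weight = 13
Weighted avg = 1029/13
= 79.15

79.15


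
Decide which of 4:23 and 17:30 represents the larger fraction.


4/23 = 0.1739
17/30 = 0.5667
0.1739 < 0.5667, so 4:23 is less
= 17:30

17:30


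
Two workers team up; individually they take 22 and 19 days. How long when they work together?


Rate of A = 1/22 per day
Rate of B = 1/19 per day
Combined rate = 1/22 + 1/19 = 41/418 ≈ 0.0981 per day
Days = 1 / combined rate = 418/41
≈ 10.20 days

10.20 days


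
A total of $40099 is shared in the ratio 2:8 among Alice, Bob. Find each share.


Total parts = 2 + 8 = 10
Alice: 40099 × 2/10 = 8019.80
Bob: 40099 × 8/10 = 32079.20
= Alice: $8019.80, Bob: $32079.20

Alice: $8019.80, Bob: $32079.20


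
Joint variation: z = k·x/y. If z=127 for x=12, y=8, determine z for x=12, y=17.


z = k·x/y
Solve for k using the known point: k = z·y/x = 127×8/12 = 1016/12 ≈ 84.6667
Now evaluate at x=12, y=17:
z = k × 12 / 17 = (1016 × 12) / (12 × 17) = 12192/204
≈ 59.7647

59.7647


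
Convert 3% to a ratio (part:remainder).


3% means 3 parts out of 100; remainder = 97
Part : remainder = 3:97
GCD = 1
= 3:97

3:97


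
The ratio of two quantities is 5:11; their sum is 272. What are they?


Let A = 5k, B = 11k.
5k + 11k = 272
16k = 272 → k = 272/16 = 17
A = 5×17 = 85, B = 11×17 = 187
= A = 85, B = 187

A = 85, B = 187


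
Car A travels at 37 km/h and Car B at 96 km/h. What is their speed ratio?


Ratio = 37:96
GCD = 1
Simplified = 37:96
Time ratio (same distance) = 96:37
Speed ratio = 37:96

37:96


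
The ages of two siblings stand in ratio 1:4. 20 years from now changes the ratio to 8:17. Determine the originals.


Let A = 1k, B = 4k.
(1k + 20) / (4k + 20) = 8/17
Cross-multiply: 17(1k + 20) = 8(4k + 20)
17k + 340 = 32k + 160
17k - 32k = 160 - 340
-15k = -180
k = -180/-15 = 12
A = 1×12 = 12, B = 4×12 = 48
= A = 12, B = 48

A = 12, B = 48


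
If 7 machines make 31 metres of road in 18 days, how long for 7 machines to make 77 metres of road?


Days ∝ work / workers, so d₂ = d₁ × (m₁/m₂) × (w₂/w₁)
Workers factor (inverse): 7/7 = 1.0000
Work factor (direct): 77/31 ≈ 2.4839
d₂ = 18 × 7/7 × 77/31 = (18 × 7 × 77) / (7 × 31) = 9702/217
≈ 44.71 days

44.71 days


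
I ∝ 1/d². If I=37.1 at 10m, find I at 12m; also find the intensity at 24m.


I₁d₁² = I₂d₂²
I at 12m = 37.1 × (10/12)² = 37.1 × 100/144 = 3710/144 ≈ 25.7639
I at 24m = 37.1 × (10/24)² = 37.1 × 100/576 = 3710/576 ≈ 6.4410
= 25.7639 and 6.4410

25.7639 and 6.4410


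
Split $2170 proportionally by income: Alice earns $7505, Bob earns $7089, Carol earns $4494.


Total income = 7505 + 7089 + 4494 = $19088
Alice: $2170 × 7505/19088 = $853.20
Bob: $2170 × 7089/19088 = $805.91
Carol: $2170 × 4494/19088 = $510.90
= Alice: $853.20, Bob: $805.91, Carol: $510.90

Alice: $853.20, Bob: $805.91, Carol: $510.90


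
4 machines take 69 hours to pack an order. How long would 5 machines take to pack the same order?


Inverse proportion: x × y = constant
k = 4 × 69 = 276
y₂ = k / 5 = 276 / 5
= 55.20

55.20


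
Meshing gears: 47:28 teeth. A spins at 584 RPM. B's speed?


Gear ratio = 47:28 = 47:28
RPM_B = RPM_A × (teeth_A / teeth_B)
= 584 × (47/28)
= 980.3 RPM

980.3 RPM


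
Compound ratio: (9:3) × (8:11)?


Compound ratio = (9×8) : (3×11)
= 72:33
GCD = 3
= 24:11

24:11


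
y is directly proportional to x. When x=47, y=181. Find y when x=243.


Direct proportion: y/x = constant
k = 181/47 ≈ 3.8511
y₂ = k × 243 = 181 × 243 / 47 = 43983/47
≈ 935.81

935.81


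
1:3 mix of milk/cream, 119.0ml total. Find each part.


Total parts = 1 + 3 = 4
milk: 119.0 × 1/4 = 29.8ml
cream: 119.0 × 3/4 = 89.3ml
= 29.8ml and 89.3ml

29.8ml and 89.3ml


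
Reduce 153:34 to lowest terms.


GCD(153, 34) = 17
153/17 : 34/17
= 9:2

9:2


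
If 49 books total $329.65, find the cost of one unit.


Unit rate = total / quantity
= 329.65 / 49
= $6.73 per unit

$6.73 per unit


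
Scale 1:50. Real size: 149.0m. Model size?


Model size = real / scale
= 149.0 / 50
= 2.9800 m

2.9800 m


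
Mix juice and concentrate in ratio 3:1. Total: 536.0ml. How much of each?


Total parts = 3 + 1 = 4
juice: 536.0 × 3/4 = 402.0ml
concentrate: 536.0 × 1/4 = 134.0ml
= 402.0ml and 134.0ml

402.0ml and 134.0ml


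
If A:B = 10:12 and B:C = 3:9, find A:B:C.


Match B: multiply A:B by 3 → 30:36
Multiply B:C by 12 → 36:108
Combined: 30:36:108
GCD = 6
= 5:6:18

5:6:18


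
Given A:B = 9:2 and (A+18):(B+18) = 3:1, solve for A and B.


Let A = 9k, B = 2k.
(9k + 18) / (2k + 18) = 3/1
Cross-multiply: 1(9k + 18) = 3(2k + 18)
9k + 18 = 6k + 54
9k - 6k = 54 - 18
3k = 36
k = 36/3 = 12
A = 9×12 = 108, B = 2×12 = 24
= A = 108, B = 24

A = 108, B = 24


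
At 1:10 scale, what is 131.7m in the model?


Model size = real / scale
= 131.7 / 10
= 13.1700 m

13.1700 m


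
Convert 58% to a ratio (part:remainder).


58% means 58 parts out of 100; remainder = 42
Part : remainder = 58:42
GCD = 2
= 29:21

29:21


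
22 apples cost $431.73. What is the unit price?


Unit rate = total / quantity
= 431.73 / 22
= $19.62 per unit

$19.62 per unit


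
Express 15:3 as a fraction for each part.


Total parts = 15 + 3 = 18
First part: 15/18 = 5/6
Second part: 3/18 = 1/6
= 5/6 and 1/6

5/6 and 1/6


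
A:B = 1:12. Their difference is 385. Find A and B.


Let A = 1k, B = 12k.
12k - 1k = 385
11k = 385 → k = 385/11 = 35
A = 1×35 = 35, B = 12×35 = 420
= A = 35, B = 420

A = 35, B = 420


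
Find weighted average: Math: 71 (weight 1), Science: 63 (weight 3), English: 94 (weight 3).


Numerator = 71×1 + 63×3 + 94×3
= 71 + 189 + 282
= 542
Total weight = 7
Weighted avg = 542/7
= 77.43

77.43


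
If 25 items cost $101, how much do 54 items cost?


Direct proportion: y/x = constant
k = 101/25 = 4.0400
y₂ = k × 54 = 101 × 54 / 25 = 5454/25
= 218.16

218.16


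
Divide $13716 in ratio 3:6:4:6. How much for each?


Total parts = 3 + 6 + 4 + 6 = 19
Part 1: 13716 × 3/19 = 2165.68
Part 2: 13716 × 6/19 = 4331.37
Part 3: 13716 × 4/19 = 2887.58
Part 4: 13716 × 6/19 = 4331.37
= Part 1: $2165.68, Part 2: $4331.37, Part 3: $2887.58, Part 4: $4331.37

Part 1: $2165.68, Part 2: $4331.37, Part 3: $2887.58, Part 4: $4331.37


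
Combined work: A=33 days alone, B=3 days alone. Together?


Rate of A = 1/33 per day
Rate of B = 1/3 per day
Combined rate = 1/33 + 1/3 = 36/99 ≈ 0.3636 per day
Days = 1 / combined rate = 99/36
= 2.75 days

2.75 days


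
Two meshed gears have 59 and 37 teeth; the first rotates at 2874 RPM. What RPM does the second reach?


Gear ratio = 59:37 = 59:37
RPM_B = RPM_A × (teeth_A / teeth_B)
= 2874 × (59/37)
= 4582.9 RPM

4582.9 RPM


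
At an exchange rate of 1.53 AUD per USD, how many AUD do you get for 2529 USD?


Amount × rate = 2529 × 1.53
= 3869.37 AUD

3869.37 AUD


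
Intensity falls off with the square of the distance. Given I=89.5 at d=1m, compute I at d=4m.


I₁d₁² = I₂d₂²
I₂ = I₁ × (d₁/d₂)²
= 89.5 × (1/4)²
= 89.5 × 1/16
= 89.5/16
≈ 5.5938

5.5938


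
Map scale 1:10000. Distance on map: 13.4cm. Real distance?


Real distance = map distance × scale
= 13.4cm × 10000
= 134000 cm = 1340.0 m
= 1.340 km

1.340 km


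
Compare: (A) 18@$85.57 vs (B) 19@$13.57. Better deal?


Deal A: $85.57/18 = $4.7539/unit
Deal B: $13.57/19 = $0.7142/unit
B is cheaper per unit
= Deal B

Deal B


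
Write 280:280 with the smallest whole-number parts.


GCD(280, 280) = 280
280/280 : 280/280
= 1:1

1:1


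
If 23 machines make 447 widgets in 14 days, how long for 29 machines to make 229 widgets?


Days ∝ work / workers, so d₂ = d₁ × (m₁/m₂) × (w₂/w₁)
Workers factor (inverse): 23/29 ≈ 0.7931
Work factor (direct): 229/447 ≈ 0.5123
d₂ = 14 × 23/29 × 229/447 = (14 × 23 × 229) / (29 × 447) = 73738/12963
≈ 5.69 days

5.69 days


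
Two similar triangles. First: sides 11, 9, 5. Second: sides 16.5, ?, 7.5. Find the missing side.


Scale factor = 16.5/11 = 1.5
Missing side = 9 × 1.5
= 13.5

13.5


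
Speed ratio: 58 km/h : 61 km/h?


Ratio = 58:61
GCD = 1
Simplified = 58:61
Time ratio (same distance) = 61:58
Speed ratio = 58:61

58:61


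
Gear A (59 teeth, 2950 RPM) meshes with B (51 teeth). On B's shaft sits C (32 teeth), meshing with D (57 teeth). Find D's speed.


Stage 1: RPM_B = RPM_A × t_A/t_B = 2950 × 59/51 = 174050/51 ≈ 3412.75
B and C share a shaft → RPM_C = RPM_B
Stage 2: RPM_D = RPM_C × t_C/t_D = RPM_A × (t_A×t_C)/(t_B×t_D)
Overall ratio = (59×32)/(51×57) = 1888/2907
RPM_D = 2950 × 1888/2907 = 5569600/2907
≈ 1915.93 RPM

1915.93 RPM


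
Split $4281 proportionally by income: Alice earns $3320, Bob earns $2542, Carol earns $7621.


Total income = 3320 + 2542 + 7621 = $13483
Alice: $4281 × 3320/13483 = $1054.14
Bob: $4281 × 2542/13483 = $807.11
Carol: $4281 × 7621/13483 = $2419.75
= Alice: $1054.14, Bob: $807.11, Carol: $2419.75

Alice: $1054.14, Bob: $807.11, Carol: $2419.75


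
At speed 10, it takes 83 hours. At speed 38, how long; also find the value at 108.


Inverse proportion: x × y = constant
k = 10 × 83 = 830
At x=38: k/38 = 21.84
At x=108: k/108 = 7.69
= 21.84 and 7.69

21.84 and 7.69


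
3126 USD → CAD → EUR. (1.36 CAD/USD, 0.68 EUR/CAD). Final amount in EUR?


Step 1: 3126 USD × 1.36 = 4251.36 CAD
Step 2: 4251.36 CAD × 0.68 = 2890.92 EUR
Implied rate USD→EUR = 1.36 × 0.68 = 0.9248
= 2890.92 EUR

2890.92 EUR


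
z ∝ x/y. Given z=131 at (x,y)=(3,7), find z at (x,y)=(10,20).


z = k·x/y
Solve for k using the known point: k = z·y/x = 131×7/3 = 917/3 ≈ 305.6667
Now evaluate at x=10, y=20:
z = k × 10 / 20 = (917 × 10) / (3 × 20) = 9170/60
≈ 152.8333

152.8333


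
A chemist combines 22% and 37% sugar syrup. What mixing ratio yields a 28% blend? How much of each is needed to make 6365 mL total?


Let x parts of 22% mix with y parts of 37%.
22x + 37y = 28(x + y)
22x + 37y = 28x + 28y
x(22 - 28) = y(28 - 37)
x/y = (37 - 28)/(28 - 22) = 9/6
Simplify: 3:2
Total parts = 5; one part = 6365/5 = 1273.00 mL
22% solution: 3×1273.00 = 3819.00 mL
37% solution: 2×1273.00 = 2546.00 mL
= ratio 3:2; 3819.00 mL and 2546.00 mL

ratio 3:2; 3819.00 mL and 2546.00 mL


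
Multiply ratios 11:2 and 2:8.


Compound ratio = (11×2) : (2×8)
= 22:16
GCD = 2
= 11:8

11:8


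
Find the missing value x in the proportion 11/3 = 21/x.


Cross multiply: 11 × x = 3 × 21
11x = 63
x = 63 / 11
= 5.73

5.73


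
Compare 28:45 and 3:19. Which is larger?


28/45 = 0.6222
3/19 = 0.1579
0.6222 > 0.1579, so 28:45 is greater
= 28:45

28:45


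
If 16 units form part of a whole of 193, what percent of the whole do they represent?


Percentage = (part / whole) × 100
= (16 / 193) × 100
≈ 8.29%

8.29%


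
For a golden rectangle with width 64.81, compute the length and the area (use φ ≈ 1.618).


φ = (1 + √5) / 2 ≈ 1.618
Length = width × φ = 64.81 × 1.618 = 104.86258
≈ 104.86
Area = width × length = 64.81 × 104.86258 = 6796.1438098 ≈ 6796.14
= Length: 104.86, Area: 6796.14

Length: 104.86, Area: 6796.14


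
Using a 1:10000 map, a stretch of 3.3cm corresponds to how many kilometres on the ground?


Real distance = map distance × scale
= 3.3cm × 10000
= 33000 cm = 330.0 m
= 0.330 km

0.330 km


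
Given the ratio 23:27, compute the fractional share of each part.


Total parts = 23 + 27 = 50
First part: 23/50 = 23/50
Second part: 27/50 = 27/50
= 23/50 and 27/50

23/50 and 27/50


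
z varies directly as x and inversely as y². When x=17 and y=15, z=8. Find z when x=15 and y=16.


z = k·x/y²
Solve for k using the known point: k = z·y²/x = 8×225/17 = 1800/17 ≈ 105.8824
Now evaluate at x=15, y=16:
z = k × 15 / 256 = (1800 × 15) / (17 × 256) = 27000/4352
≈ 6.2040

6.2040


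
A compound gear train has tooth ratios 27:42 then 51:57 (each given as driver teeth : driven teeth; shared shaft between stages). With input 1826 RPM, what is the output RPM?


Stage 1: RPM_B = RPM_A × t_A/t_B = 1826 × 27/42 = 49302/42 ≈ 1173.86
B and C share a shaft → RPM_C = RPM_B
Stage 2: RPM_D = RPM_C × t_C/t_D = RPM_A × (t_A×t_C)/(t_B×t_D)
Overall ratio = (27×51)/(42×57) = 1377/2394
RPM_D = 1826 × 1377/2394 = 2514402/2394
≈ 1050.29 RPM

1050.29 RPM


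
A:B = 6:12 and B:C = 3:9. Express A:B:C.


Match B: multiply A:B by 3 → 18:36
Multiply B:C by 12 → 36:108
Combined: 18:36:108
GCD = 18
= 1:2:6

1:2:6


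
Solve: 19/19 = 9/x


Cross multiply: 19 × x = 19 × 9
19x = 171
x = 171 / 19
= 9.00

9.00


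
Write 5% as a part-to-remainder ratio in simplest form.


5% means 5 parts out of 100; remainder = 95
Part : remainder = 5:95
GCD = 5
= 1:19

1:19


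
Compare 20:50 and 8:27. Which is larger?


20/50 = 0.4000
8/27 = 0.2963
0.4000 > 0.2963, so 20:50 is greater
= 20:50

20:50


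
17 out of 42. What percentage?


Percentage = (part / whole) × 100
= (17 / 42) × 100
≈ 40.48%

40.48%


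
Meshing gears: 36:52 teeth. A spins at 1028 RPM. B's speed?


Gear ratio = 36:52 = 9:13
RPM_B = RPM_A × (teeth_A / teeth_B)
= 1028 × (36/52)
= 711.7 RPM

711.7 RPM


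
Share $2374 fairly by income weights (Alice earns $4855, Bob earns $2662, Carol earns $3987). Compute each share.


Total income = 4855 + 2662 + 3987 = $11504
Alice: $2374 × 4855/11504 = $1001.89
Bob: $2374 × 2662/11504 = $549.34
Carol: $2374 × 3987/11504 = $822.77
= Alice: $1001.89, Bob: $549.34, Carol: $822.77

Alice: $1001.89, Bob: $549.34, Carol: $822.77


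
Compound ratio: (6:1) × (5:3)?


Compound ratio = (6×5) : (1×3)
= 30:3
GCD = 3
= 10:1

10:1


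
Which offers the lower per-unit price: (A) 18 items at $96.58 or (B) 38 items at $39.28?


Deal A: $96.58/18 = $5.3656/unit
Deal B: $39.28/38 = $1.0337/unit
B is cheaper per unit
= Deal B

Deal B


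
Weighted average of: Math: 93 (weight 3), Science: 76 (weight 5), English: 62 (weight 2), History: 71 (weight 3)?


Numerator = 93×3 + 76×5 + 62×2 + 71×3
= 279 + 380 + 124 + 213
= 996
Total weight = 13
Weighted avg = 996/13
= 76.62

76.62


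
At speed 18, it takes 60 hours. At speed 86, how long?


Inverse proportion: x × y = constant
k = 18 × 60 = 1080
y₂ = k / 86 = 1080 / 86
= 12.56

12.56


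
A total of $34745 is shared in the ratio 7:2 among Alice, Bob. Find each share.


Total parts = 7 + 2 = 9
Alice: 34745 × 7/9 = 27023.89
Bob: 34745 × 2/9 = 7721.11
= Alice: $27023.89, Bob: $7721.11

Alice: $27023.89, Bob: $7721.11


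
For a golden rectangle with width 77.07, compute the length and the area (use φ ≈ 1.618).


φ = (1 + √5) / 2 ≈ 1.618
Length = width × φ = 77.07 × 1.618 = 124.69926
≈ 124.70
Area = width × length = 77.07 × 124.69926 = 9610.5719682 ≈ 9610.57
= Length: 124.70, Area: 9610.57

Length: 124.70, Area: 9610.57


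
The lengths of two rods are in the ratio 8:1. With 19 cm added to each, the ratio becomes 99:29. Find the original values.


Let A = 8k, B = 1k.
(8k + 19) / (1k + 19) = 99/29
Cross-multiply: 29(8k + 19) = 99(1k + 19)
232k + 551 = 99k + 1881
232k - 99k = 1881 - 551
133k = 1330
k = 1330/133 = 10
A = 8×10 = 80, B = 1×10 = 10
= A = 80, B = 10

A = 80, B = 10


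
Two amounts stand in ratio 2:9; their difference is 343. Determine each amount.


Let A = 2k, B = 9k.
9k - 2k = 343
7k = 343 → k = 343/7 = 49
A = 2×49 = 98, B = 9×49 = 441
= A = 98, B = 441

A = 98, B = 441


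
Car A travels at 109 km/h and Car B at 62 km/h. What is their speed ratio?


Ratio = 109:62
GCD = 1
Simplified = 109:62
Time ratio (same distance) = 62:109
Speed ratio = 109:62

109:62


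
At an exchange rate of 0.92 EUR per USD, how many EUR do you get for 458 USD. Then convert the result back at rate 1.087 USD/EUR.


Amount × rate = 458 × 0.92 = 421.36 EUR
Round-trip: 421.36 × 1.087 = 458.02 USD
= 421.36 EUR, then 458.02 USD

421.36 EUR, then 458.02 USD


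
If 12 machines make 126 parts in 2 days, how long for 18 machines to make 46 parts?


Days ∝ work / workers, so d₂ = d₁ × (m₁/m₂) × (w₂/w₁)
Workers factor (inverse): 12/18 ≈ 0.6667
Work factor (direct): 46/126 ≈ 0.3651
d₂ = 2 × 12/18 × 46/126 = (2 × 12 × 46) / (18 × 126) = 1104/2268
≈ 0.49 days

0.49 days


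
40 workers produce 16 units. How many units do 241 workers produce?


Direct proportion: y/x = constant
k = 16/40 = 0.4000
y₂ = k × 241 = 16 × 241 / 40 = 3856/40
= 96.40

96.40


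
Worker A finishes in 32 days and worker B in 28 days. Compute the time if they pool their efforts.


Rate of A = 1/32 per day
Rate of B = 1/28 per day
Combined rate = 1/32 + 1/28 = 60/896 ≈ 0.0670 per day
Days = 1 / combined rate = 896/60
≈ 14.93 days

14.93 days


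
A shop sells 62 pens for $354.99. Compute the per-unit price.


Unit rate = total / quantity
= 354.99 / 62
= $5.73 per unit

$5.73 per unit


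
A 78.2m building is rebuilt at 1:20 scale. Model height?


Model size = real / scale
= 78.2 / 20
= 3.9100 m

3.9100 m


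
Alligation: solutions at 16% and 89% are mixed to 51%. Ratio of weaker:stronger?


Let x parts of 16% mix with y parts of 89%.
16x + 89y = 51(x + y)
16x + 89y = 51x + 51y
x(16 - 51) = y(51 - 89)
x/y = (89 - 51)/(51 - 16) = 38/35
Simplify: 38:35
= 38:35

38:35


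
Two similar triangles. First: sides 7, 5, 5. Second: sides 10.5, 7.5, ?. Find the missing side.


Scale factor = 10.5/7 = 1.5
Missing side = 5 × 1.5
= 7.5

7.5


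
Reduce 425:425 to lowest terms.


GCD(425, 425) = 425
425/425 : 425/425
= 1:1

1:1


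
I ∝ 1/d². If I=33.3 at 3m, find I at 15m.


I₁d₁² = I₂d₂²
I₂ = I₁ × (d₁/d₂)²
= 33.3 × (3/15)²
= 33.3 × 9/225
= 299.7/225
= 1.3320

1.3320


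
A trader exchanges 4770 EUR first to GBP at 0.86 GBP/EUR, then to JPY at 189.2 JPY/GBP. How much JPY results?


Step 1: 4770 EUR × 0.86 = 4102.20 GBP
Step 2: 4102.20 GBP × 189.2 = 776136.24 JPY
Implied rate EUR→JPY = 0.86 × 189.2 = 162.7120
= 776136.24 JPY

776136.24 JPY


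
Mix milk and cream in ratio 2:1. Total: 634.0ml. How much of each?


Total parts = 2 + 1 = 3
milk: 634.0 × 2/3 = 422.7ml
cream: 634.0 × 1/3 = 211.3ml
= 422.7ml and 211.3ml

422.7ml and 211.3ml


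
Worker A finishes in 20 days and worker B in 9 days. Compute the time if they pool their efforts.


Rate of A = 1/20 per day
Rate of B = 1/9 per day
Combined rate = 1/20 + 1/9 = 29/180 ≈ 0.1611 per day
Days = 1 / combined rate = 180/29
≈ 6.21 days

6.21 days


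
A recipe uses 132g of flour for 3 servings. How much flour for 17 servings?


Direct proportion: y/x = constant
k = 132/3 = 44.0000
y₂ = k × 17 = 132 × 17 / 3 = 2244/3
= 748.00

748.00


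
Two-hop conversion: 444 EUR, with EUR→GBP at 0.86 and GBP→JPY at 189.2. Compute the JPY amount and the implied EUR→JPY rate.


Step 1: 444 EUR × 0.86 = 381.84 GBP
Step 2: 381.84 GBP × 189.2 = 72244.13 JPY
Implied rate EUR→JPY = 0.86 × 189.2 = 162.7120
= 72244.13 JPY; implied rate 162.7120 JPY/EUR

72244.13 JPY; implied rate 162.7120 JPY/EUR


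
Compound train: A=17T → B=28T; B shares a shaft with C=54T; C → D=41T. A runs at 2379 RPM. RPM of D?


Stage 1: RPM_B = RPM_A × t_A/t_B = 2379 × 17/28 = 40443/28 ≈ 1444.39
B and C share a shaft → RPM_C = RPM_B
Stage 2: RPM_D = RPM_C × t_C/t_D = RPM_A × (t_A×t_C)/(t_B×t_D)
Overall ratio = (17×54)/(28×41) = 918/1148
RPM_D = 2379 × 918/1148 = 2183922/1148
≈ 1902.37 RPM

1902.37 RPM


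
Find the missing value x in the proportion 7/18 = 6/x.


Cross multiply: 7 × x = 18 × 6
7x = 108
x = 108 / 7
= 15.43

15.43


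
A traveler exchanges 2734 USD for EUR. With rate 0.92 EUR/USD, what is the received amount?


Amount × rate = 2734 × 0.92
= 2515.28 EUR

2515.28 EUR


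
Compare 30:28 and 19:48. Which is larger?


30/28 = 1.0714
19/48 = 0.3958
1.0714 > 0.3958, so 30:28 is greater
= 30:28

30:28


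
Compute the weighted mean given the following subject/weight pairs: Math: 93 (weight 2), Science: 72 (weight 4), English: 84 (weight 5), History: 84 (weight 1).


Numerator = 93×2 + 72×4 + 84×5 + 84×1
= 186 + 288 + 420 + 84
= 978
Total weight = 12
Weighted avg = 978/12
= 81.50

81.50


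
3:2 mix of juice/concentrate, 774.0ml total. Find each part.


Total parts = 3 + 2 = 5
juice: 774.0 × 3/5 = 464.4ml
concentrate: 774.0 × 2/5 = 309.6ml
= 464.4ml and 309.6ml

464.4ml and 309.6ml


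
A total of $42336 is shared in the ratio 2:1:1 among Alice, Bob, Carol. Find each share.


Total parts = 2 + 1 + 1 = 4
Alice: 42336 × 2/4 = 21168.00
Bob: 42336 × 1/4 = 10584.00
Carol: 42336 × 1/4 = 10584.00
= Alice: $21168.00, Bob: $10584.00, Carol: $10584.00

Alice: $21168.00, Bob: $10584.00, Carol: $10584.00


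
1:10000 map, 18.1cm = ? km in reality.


Real distance = map distance × scale
= 18.1cm × 10000
= 181000 cm = 1810.0 m
= 1.810 km

1.810 km


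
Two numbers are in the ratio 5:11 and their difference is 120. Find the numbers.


Let A = 5k, B = 11k.
11k - 5k = 120
6k = 120 → k = 120/6 = 20
A = 5×20 = 100, B = 11×20 = 220
= A = 100, B = 220

A = 100, B = 220


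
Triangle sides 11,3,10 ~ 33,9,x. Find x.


Scale factor = 33/11 = 3
Missing side = 10 × 3
= 30.0

30.0


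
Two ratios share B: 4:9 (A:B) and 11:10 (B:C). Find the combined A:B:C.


Match B: multiply A:B by 11 → 44:99
Multiply B:C by 9 → 99:90
Combined: 44:99:90
GCD = 1
= 44:99:90

44:99:90


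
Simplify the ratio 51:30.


GCD(51, 30) = 3
51/3 : 30/3
= 17:10

17:10


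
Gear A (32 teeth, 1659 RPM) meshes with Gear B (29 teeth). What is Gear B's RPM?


Gear ratio = 32:29 = 32:29
RPM_B = RPM_A × (teeth_A / teeth_B)
= 1659 × (32/29)
= 1830.6 RPM

1830.6 RPM


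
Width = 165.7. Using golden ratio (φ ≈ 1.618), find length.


φ = (1 + √5) / 2 ≈ 1.618
Length = width × φ = 165.7 × 1.618 = 268.1026
≈ 268.10

268.10


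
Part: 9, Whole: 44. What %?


Percentage = (part / whole) × 100
= (9 / 44) × 100
≈ 20.45%

20.45%


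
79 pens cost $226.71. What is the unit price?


Unit rate = total / quantity
= 226.71 / 79
= $2.87 per unit

$2.87 per unit


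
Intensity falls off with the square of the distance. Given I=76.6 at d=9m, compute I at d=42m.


I₁d₁² = I₂d₂²
I₂ = I₁ × (d₁/d₂)²
= 76.6 × (9/42)²
= 76.6 × 81/1764
= 6204.6/1764
≈ 3.5173

3.5173


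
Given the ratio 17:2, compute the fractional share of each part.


Total parts = 17 + 2 = 19
First part: 17/19 = 17/19
Second part: 2/19 = 2/19
= 17/19 and 2/19

17/19 and 2/19


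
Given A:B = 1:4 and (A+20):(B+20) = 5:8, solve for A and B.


Let A = 1k, B = 4k.
(1k + 20) / (4k + 20) = 5/8
Cross-multiply: 8(1k + 20) = 5(4k + 20)
8k + 160 = 20k + 100
8k - 20k = 100 - 160
-12k = -60
k = -60/-12 = 5
A = 1×5 = 5, B = 4×5 = 20
= A = 5, B = 20

A = 5, B = 20


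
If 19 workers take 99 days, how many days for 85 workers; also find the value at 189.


Inverse proportion: x × y = constant
k = 19 × 99 = 1881
At x=85: k/85 = 22.13
At x=189: k/189 = 9.95
= 22.13 and 9.95

22.13 and 9.95


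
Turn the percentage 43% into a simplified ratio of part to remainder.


43% means 43 parts out of 100; remainder = 57
Part : remainder = 43:57
GCD = 1
= 43:57

43:57


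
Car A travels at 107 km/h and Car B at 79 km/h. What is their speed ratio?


Ratio = 107:79
GCD = 1
Simplified = 107:79
Time ratio (same distance) = 79:107
Speed ratio = 107:79

107:79


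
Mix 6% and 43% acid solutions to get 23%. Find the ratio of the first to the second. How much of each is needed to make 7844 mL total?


Let x parts of 6% mix with y parts of 43%.
6x + 43y = 23(x + y)
6x + 43y = 23x + 23y
x(6 - 23) = y(23 - 43)
x/y = (43 - 23)/(23 - 6) = 20/17
Simplify: 20:17
Total parts = 37; one part = 7844/37 = 212.00 mL
6% solution: 20×212.00 = 4240.00 mL
43% solution: 17×212.00 = 3604.00 mL
= ratio 20:17; 4240.00 mL and 3604.00 mL

ratio 20:17; 4240.00 mL and 3604.00 mL


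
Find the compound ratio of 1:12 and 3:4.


Compound ratio = (1×3) : (12×4)
= 3:48
GCD = 3
= 1:16

1:16


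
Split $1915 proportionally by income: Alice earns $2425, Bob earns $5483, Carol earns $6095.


Total income = 2425 + 5483 + 6095 = $14003
Alice: $1915 × 2425/14003 = $331.63
Bob: $1915 × 5483/14003 = $749.84
Carol: $1915 × 6095/14003 = $833.53
= Alice: $331.63, Bob: $749.84, Carol: $833.53

Alice: $331.63, Bob: $749.84, Carol: $833.53


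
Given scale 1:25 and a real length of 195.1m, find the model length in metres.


Model size = real / scale
= 195.1 / 25
= 7.8040 m

7.8040 m


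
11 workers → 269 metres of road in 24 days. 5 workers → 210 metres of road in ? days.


Days ∝ work / workers, so d₂ = d₁ × (m₁/m₂) × (w₂/w₁)
Workers factor (inverse): 11/5 = 2.2000
Work factor (direct): 210/269 ≈ 0.7807
d₂ = 24 × 11/5 × 210/269 = (24 × 11 × 210) / (5 × 269) = 55440/1345
≈ 41.22 days

41.22 days


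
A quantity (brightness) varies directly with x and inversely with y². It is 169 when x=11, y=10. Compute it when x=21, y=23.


z = k·x/y²
Solve for k using the known point: k = z·y²/x = 169×100/11 = 16900/11 ≈ 1536.3636
Now evaluate at x=21, y=23:
z = k × 21 / 529 = (16900 × 21) / (11 × 529) = 354900/5819
≈ 60.9899

60.9899


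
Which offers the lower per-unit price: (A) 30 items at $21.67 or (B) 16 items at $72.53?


Deal A: $21.67/30 = $0.7223/unit
Deal B: $72.53/16 = $4.5331/unit
A is cheaper per unit
= Deal A

Deal A


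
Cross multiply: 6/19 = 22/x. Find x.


Cross multiply: 6 × x = 19 × 22
6x = 418
x = 418 / 6
= 69.67

69.67


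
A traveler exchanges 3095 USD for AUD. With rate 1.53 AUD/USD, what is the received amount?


Amount × rate = 3095 × 1.53
= 4735.35 AUD

4735.35 AUD


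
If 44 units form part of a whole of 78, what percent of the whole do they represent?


Percentage = (part / whole) × 100
= (44 / 78) × 100
≈ 56.41%

56.41%


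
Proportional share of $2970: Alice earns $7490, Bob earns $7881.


Total income = 7490 + 7881 = $15371
Alice: $2970 × 7490/15371 = $1447.23
Bob: $2970 × 7881/15371 = $1522.77
= Alice: $1447.23, Bob: $1522.77

Alice: $1447.23, Bob: $1522.77


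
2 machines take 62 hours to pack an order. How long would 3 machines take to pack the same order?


Inverse proportion: x × y = constant
k = 2 × 62 = 124
y₂ = k / 3 = 124 / 3
= 41.33

41.33


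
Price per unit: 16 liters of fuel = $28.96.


Unit rate = total / quantity
= 28.96 / 16
= $1.81 per unit

$1.81 per unit


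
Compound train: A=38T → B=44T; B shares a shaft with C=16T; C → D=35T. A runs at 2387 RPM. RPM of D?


Stage 1: RPM_B = RPM_A × t_A/t_B = 2387 × 38/44 = 90706/44 = 2061.50
B and C share a shaft → RPM_C = RPM_B
Stage 2: RPM_D = RPM_C × t_C/t_D = RPM_A × (t_A×t_C)/(t_B×t_D)
Overall ratio = (38×16)/(44×35) = 608/1540
RPM_D = 2387 × 608/1540 = 1451296/1540
= 942.40 RPM

942.40 RPM


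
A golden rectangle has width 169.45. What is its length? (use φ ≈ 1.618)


φ = (1 + √5) / 2 ≈ 1.618
Length = width × φ = 169.45 × 1.618 = 274.1701
≈ 274.17

274.17


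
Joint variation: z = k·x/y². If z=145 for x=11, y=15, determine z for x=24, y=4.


z = k·x/y²
Solve for k using the known point: k = z·y²/x = 145×225/11 = 32625/11 ≈ 2965.9091
Now evaluate at x=24, y=4:
z = k × 24 / 16 = (32625 × 24) / (11 × 16) = 783000/176
≈ 4448.8636

4448.8636


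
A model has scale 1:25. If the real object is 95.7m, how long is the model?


Model size = real / scale
= 95.7 / 25
= 3.8280 m

3.8280 m


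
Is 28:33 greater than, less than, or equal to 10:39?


28/33 = 0.8485
10/39 = 0.2564
0.8485 > 0.2564, so 28:33 is greater
= greater than

greater than


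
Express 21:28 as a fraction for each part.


Total parts = 21 + 28 = 49
First part: 21/49 = 3/7
Second part: 28/49 = 4/7
= 3/7 and 4/7

3/7 and 4/7


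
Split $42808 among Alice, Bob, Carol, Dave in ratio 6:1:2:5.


Total parts = 6 + 1 + 2 + 5 = 14
Alice: 42808 × 6/14 = 18346.29
Bob: 42808 × 1/14 = 3057.71
Carol: 42808 × 2/14 = 6115.43
Dave: 42808 × 5/14 = 15288.57
= Alice: $18346.29, Bob: $3057.71, Carol: $6115.43, Dave: $15288.57

Alice: $18346.29, Bob: $3057.71, Carol: $6115.43, Dave: $15288.57


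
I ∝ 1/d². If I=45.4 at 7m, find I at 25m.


I₁d₁² = I₂d₂²
I₂ = I₁ × (d₁/d₂)²
= 45.4 × (7/25)²
= 45.4 × 49/625
= 2224.6/625
≈ 3.5594

3.5594


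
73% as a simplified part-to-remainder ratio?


73% means 73 parts out of 100; remainder = 27
Part : remainder = 73:27
GCD = 1
= 73:27

73:27


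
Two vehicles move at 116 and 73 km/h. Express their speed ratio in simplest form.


Ratio = 116:73
GCD = 1
Simplified = 116:73
Time ratio (same distance) = 73:116
Speed ratio = 116:73

116:73


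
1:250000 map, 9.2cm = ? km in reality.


Real distance = map distance × scale
= 9.2cm × 250000
= 2300000 cm = 23000.0 m
= 23.000 km

23.000 km


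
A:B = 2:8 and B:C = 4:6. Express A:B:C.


Match B: multiply A:B by 4 → 8:32
Multiply B:C by 8 → 32:48
Combined: 8:32:48
GCD = 8
= 1:4:6

1:4:6


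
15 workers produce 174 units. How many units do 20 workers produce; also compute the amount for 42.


Direct proportion: y/x = constant
k = 174/15 = 11.6000
y at x=20: k × 20 = 174 × 20 / 15 = 3480/15 = 232.00
y at x=42: k × 42 = 174 × 42 / 15 = 7308/15 = 487.20
= 232.00 and 487.20

232.00 and 487.20


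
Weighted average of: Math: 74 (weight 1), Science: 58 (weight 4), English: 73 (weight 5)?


Numerator = 74×1 + 58×4 + 73×5
= 74 + 232 + 365
= 671
Total weight = 10
Weighted avg = 671/10
= 67.10

67.10


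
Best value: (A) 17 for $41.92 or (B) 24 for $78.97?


Deal A: $41.92/17 = $2.4659/unit
Deal B: $78.97/24 = $3.2904/unit
A is cheaper per unit
= Deal A

Deal A


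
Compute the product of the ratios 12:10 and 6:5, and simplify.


Compound ratio = (12×6) : (10×5)
= 72:50
GCD = 2
= 36:25

36:25


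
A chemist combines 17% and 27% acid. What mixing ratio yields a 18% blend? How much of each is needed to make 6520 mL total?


Let x parts of 17% mix with y parts of 27%.
17x + 27y = 18(x + y)
17x + 27y = 18x + 18y
x(17 - 18) = y(18 - 27)
x/y = (27 - 18)/(18 - 17) = 9/1
Simplify: 9:1
Total parts = 10; one part = 6520/10 = 652.00 mL
17% solution: 9×652.00 = 5868.00 mL
27% solution: 1×652.00 = 652.00 mL
= ratio 9:1; 5868.00 mL and 652.00 mL

ratio 9:1; 5868.00 mL and 652.00 mL


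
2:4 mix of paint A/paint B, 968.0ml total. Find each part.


Total parts = 2 + 4 = 6
paint A: 968.0 × 2/6 = 322.7ml
paint B: 968.0 × 4/6 = 645.3ml
= 322.7ml and 645.3ml

322.7ml and 645.3ml


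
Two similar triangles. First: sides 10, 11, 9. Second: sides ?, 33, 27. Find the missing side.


Scale factor = 33/11 = 3
Missing side = 10 × 3
= 30.0

30.0


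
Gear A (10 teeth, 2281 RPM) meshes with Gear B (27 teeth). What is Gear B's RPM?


Gear ratio = 10:27 = 10:27
RPM_B = RPM_A × (teeth_A / teeth_B)
= 2281 × (10/27)
= 844.8 RPM

844.8 RPM


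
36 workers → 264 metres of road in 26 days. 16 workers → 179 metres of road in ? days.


Days ∝ work / workers, so d₂ = d₁ × (m₁/m₂) × (w₂/w₁)
Workers factor (inverse): 36/16 = 2.2500
Work factor (direct): 179/264 ≈ 0.6780
d₂ = 26 × 36/16 × 179/264 = (26 × 36 × 179) / (16 × 264) = 167544/4224
≈ 39.66 days

39.66 days


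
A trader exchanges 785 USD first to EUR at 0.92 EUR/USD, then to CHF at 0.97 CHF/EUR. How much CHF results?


Step 1: 785 USD × 0.92 = 722.20 EUR
Step 2: 722.20 EUR × 0.97 = 700.53 CHF
Implied rate USD→CHF = 0.92 × 0.97 = 0.8924
= 700.53 CHF

700.53 CHF


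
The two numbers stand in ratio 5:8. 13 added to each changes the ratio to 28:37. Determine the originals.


Let A = 5k, B = 8k.
(5k + 13) / (8k + 13) = 28/37
Cross-multiply: 37(5k + 13) = 28(8k + 13)
185k + 481 = 224k + 364
185k - 224k = 364 - 481
-39k = -117
k = -117/-39 = 3
A = 5×3 = 15, B = 8×3 = 24
= A = 15, B = 24

A = 15, B = 24


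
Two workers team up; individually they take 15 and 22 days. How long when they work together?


Rate of A = 1/15 per day
Rate of B = 1/22 per day
Combined rate = 1/15 + 1/22 = 37/330 ≈ 0.1121 per day
Days = 1 / combined rate = 330/37
≈ 8.92 days

8.92 days


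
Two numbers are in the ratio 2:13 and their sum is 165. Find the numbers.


Let A = 2k, B = 13k.
2k + 13k = 165
15k = 165 → k = 165/15 = 11
A = 2×11 = 22, B = 13×11 = 143
= A = 22, B = 143

A = 22, B = 143


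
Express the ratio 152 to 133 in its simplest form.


GCD(152, 133) = 19
152/19 : 133/19
= 8:7

8:7


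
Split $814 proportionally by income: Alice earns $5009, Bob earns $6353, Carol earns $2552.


Total income = 5009 + 6353 + 2552 = $13914
Alice: $814 × 5009/13914 = $293.04
Bob: $814 × 6353/13914 = $371.66
Carol: $814 × 2552/13914 = $149.30
= Alice: $293.04, Bob: $371.66, Carol: $149.30

Alice: $293.04, Bob: $371.66, Carol: $149.30
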